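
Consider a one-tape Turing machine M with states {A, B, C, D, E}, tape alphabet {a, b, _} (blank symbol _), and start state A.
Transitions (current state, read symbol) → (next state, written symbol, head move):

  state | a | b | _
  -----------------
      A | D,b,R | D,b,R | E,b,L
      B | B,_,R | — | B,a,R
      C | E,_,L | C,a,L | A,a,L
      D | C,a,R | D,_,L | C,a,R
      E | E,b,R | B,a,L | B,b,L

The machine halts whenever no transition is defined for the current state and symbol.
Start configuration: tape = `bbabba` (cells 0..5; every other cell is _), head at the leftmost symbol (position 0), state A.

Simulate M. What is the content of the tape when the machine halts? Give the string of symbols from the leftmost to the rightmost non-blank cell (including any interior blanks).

A | _[b]babba   read b → write b, move R, go to D
D | _b[b]abba   read b → write _, move L, go to D
D | _[b]_abba   read b → write _, move L, go to D
D | [_]__abba   read _ → write a, move R, go to C
C | a[_]_abba   read _ → write a, move L, go to A
A | [a]a_abba   read a → write b, move R, go to D
D | b[a]_abba   read a → write a, move R, go to C
C | ba[_]abba   read _ → write a, move L, go to A
A | b[a]aabba   read a → write b, move R, go to D
D | bb[a]abba   read a → write a, move R, go to C
C | bba[a]bba   read a → write _, move L, go to E
E | bb[a]_bba   read a → write b, move R, go to E
E | bbb[_]bba   read _ → write b, move L, go to B
B | bb[b]bbba
The non-blank tape span at halt is bbbbbba.

bbbbbba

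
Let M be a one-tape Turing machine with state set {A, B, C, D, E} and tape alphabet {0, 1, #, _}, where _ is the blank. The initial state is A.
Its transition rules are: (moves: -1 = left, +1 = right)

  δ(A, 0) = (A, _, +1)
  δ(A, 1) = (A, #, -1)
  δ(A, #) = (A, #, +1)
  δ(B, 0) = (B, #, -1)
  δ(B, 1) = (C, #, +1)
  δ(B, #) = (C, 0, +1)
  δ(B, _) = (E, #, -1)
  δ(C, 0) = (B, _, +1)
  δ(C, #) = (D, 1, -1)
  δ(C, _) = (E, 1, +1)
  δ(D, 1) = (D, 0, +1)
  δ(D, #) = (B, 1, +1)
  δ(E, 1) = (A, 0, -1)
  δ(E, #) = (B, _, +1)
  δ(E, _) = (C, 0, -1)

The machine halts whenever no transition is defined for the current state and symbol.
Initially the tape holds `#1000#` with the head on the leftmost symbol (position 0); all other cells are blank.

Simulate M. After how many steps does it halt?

8

A | [#]1000#_   read # → write #, move +1, go to A
A | #[1]000#_   read 1 → write #, move -1, go to A
A | [#]#000#_   read # → write #, move +1, go to A
A | #[#]000#_   read # → write #, move +1, go to A
A | ##[0]00#_   read 0 → write _, move +1, go to A
A | ##_[0]0#_   read 0 → write _, move +1, go to A
A | ##__[0]#_   read 0 → write _, move +1, go to A
A | ##___[#]_   read # → write #, move +1, go to A
A | ##___#[_]
M halts after 8 transitions.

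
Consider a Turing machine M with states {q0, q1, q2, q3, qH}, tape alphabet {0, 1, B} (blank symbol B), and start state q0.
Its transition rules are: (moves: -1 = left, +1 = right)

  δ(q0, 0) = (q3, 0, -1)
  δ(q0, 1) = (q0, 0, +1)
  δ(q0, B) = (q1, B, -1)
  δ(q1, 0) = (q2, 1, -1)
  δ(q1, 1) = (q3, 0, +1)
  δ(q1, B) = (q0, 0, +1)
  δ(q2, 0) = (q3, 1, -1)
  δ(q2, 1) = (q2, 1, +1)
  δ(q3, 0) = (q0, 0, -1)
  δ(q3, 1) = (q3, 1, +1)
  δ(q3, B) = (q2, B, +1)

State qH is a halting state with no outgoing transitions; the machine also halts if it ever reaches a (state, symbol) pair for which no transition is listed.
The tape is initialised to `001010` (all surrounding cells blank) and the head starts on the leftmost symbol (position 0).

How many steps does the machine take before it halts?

23

state=q0 head=0 tape=BBB[0]01010   (q0,0)→(q3,0,-1)
state=q3 head=-1 tape=BB[B]001010   (q3,B)→(q2,B,+1)
state=q2 head=0 tape=BBB[0]01010   (q2,0)→(q3,1,-1)
state=q3 head=-1 tape=BB[B]101010   (q3,B)→(q2,B,+1)
state=q2 head=0 tape=BBB[1]01010   (q2,1)→(q2,1,+1)
state=q2 head=1 tape=BBB1[0]1010   (q2,0)→(q3,1,-1)
state=q3 head=0 tape=BBB[1]11010   (q3,1)→(q3,1,+1)
state=q3 head=1 tape=BBB1[1]1010   (q3,1)→(q3,1,+1)
state=q3 head=2 tape=BBB11[1]010   (q3,1)→(q3,1,+1)
state=q3 head=3 tape=BBB111[0]10   (q3,0)→(q0,0,-1)
state=q0 head=2 tape=BBB11[1]010   (q0,1)→(q0,0,+1)
state=q0 head=3 tape=BBB110[0]10   (q0,0)→(q3,0,-1)
state=q3 head=2 tape=BBB11[0]010   (q3,0)→(q0,0,-1)
state=q0 head=1 tape=BBB1[1]0010   (q0,1)→(q0,0,+1)
state=q0 head=2 tape=BBB10[0]010   (q0,0)→(q3,0,-1)
state=q3 head=1 tape=BBB1[0]0010   (q3,0)→(q0,0,-1)
state=q0 head=0 tape=BBB[1]00010   (q0,1)→(q0,0,+1)
state=q0 head=1 tape=BBB0[0]0010   (q0,0)→(q3,0,-1)
state=q3 head=0 tape=BBB[0]00010   (q3,0)→(q0,0,-1)
state=q0 head=-1 tape=BB[B]000010   (q0,B)→(q1,B,-1)
state=q1 head=-2 tape=B[B]B000010   (q1,B)→(q0,0,+1)
state=q0 head=-1 tape=B0[B]000010   (q0,B)→(q1,B,-1)
state=q1 head=-2 tape=B[0]B000010   (q1,0)→(q2,1,-1)
state=q2 head=-3 tape=[B]1B000010
M halts after 23 transitions.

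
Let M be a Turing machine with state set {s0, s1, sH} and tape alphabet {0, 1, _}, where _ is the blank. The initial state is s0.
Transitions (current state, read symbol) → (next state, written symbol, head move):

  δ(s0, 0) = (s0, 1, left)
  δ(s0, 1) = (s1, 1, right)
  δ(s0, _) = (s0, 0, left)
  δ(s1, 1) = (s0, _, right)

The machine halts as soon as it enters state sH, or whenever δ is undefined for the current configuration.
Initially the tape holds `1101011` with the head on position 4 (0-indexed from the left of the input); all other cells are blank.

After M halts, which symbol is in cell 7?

state=s0 head=4 tape=1101[0]11_   (s0,0)→(s0,1,left)
state=s0 head=3 tape=110[1]111_   (s0,1)→(s1,1,right)
state=s1 head=4 tape=1101[1]11_   (s1,1)→(s0,_,right)
state=s0 head=5 tape=1101_[1]1_   (s0,1)→(s1,1,right)
state=s1 head=6 tape=1101_1[1]_   (s1,1)→(s0,_,right)
state=s0 head=7 tape=1101_1_[_]   (s0,_)→(s0,0,left)
state=s0 head=6 tape=1101_1[_]0   (s0,_)→(s0,0,left)
state=s0 head=5 tape=1101_[1]00   (s0,1)→(s1,1,right)
state=s1 head=6 tape=1101_1[0]0
Cell 7 holds 0 when M halts.

0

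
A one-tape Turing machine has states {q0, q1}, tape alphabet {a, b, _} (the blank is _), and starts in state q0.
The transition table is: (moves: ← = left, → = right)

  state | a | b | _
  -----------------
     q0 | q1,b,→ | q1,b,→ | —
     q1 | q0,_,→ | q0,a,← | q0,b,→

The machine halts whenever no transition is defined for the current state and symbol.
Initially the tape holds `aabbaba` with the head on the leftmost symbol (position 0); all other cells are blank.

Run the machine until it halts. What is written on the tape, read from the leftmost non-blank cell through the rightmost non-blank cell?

q0 | [a]abbaba__   read a → write b, move →, go to q1
q1 | b[a]bbaba__   read a → write _, move →, go to q0
q0 | b_[b]baba__   read b → write b, move →, go to q1
q1 | b_b[b]aba__   read b → write a, move ←, go to q0
q0 | b_[b]aaba__   read b → write b, move →, go to q1
q1 | b_b[a]aba__   read a → write _, move →, go to q0
q0 | b_b_[a]ba__   read a → write b, move →, go to q1
q1 | b_b_b[b]a__   read b → write a, move ←, go to q0
q0 | b_b_[b]aa__   read b → write b, move →, go to q1
q1 | b_b_b[a]a__   read a → write _, move →, go to q0
q0 | b_b_b_[a]__   read a → write b, move →, go to q1
q1 | b_b_b_b[_]_   read _ → write b, move →, go to q0
q0 | b_b_b_bb[_]
The non-blank tape span at halt is b_b_b_bb.

b_b_b_bb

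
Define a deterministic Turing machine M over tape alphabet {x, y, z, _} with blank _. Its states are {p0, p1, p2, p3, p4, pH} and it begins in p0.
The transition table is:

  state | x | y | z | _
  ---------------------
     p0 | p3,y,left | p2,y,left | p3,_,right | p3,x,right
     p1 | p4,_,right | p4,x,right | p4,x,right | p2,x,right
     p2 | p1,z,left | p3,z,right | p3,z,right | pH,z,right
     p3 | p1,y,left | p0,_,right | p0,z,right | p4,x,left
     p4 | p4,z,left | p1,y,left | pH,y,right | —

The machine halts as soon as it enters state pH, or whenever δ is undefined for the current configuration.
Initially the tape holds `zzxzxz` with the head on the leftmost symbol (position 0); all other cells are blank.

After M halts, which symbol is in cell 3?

x

state=p0 head=0 tape=[z]zxzxz__   (p0,z)→(p3,_,right)
state=p3 head=1 tape=_[z]xzxz__   (p3,z)→(p0,z,right)
state=p0 head=2 tape=_z[x]zxz__   (p0,x)→(p3,y,left)
state=p3 head=1 tape=_[z]yzxz__   (p3,z)→(p0,z,right)
state=p0 head=2 tape=_z[y]zxz__   (p0,y)→(p2,y,left)
state=p2 head=1 tape=_[z]yzxz__   (p2,z)→(p3,z,right)
state=p3 head=2 tape=_z[y]zxz__   (p3,y)→(p0,_,right)
state=p0 head=3 tape=_z_[z]xz__   (p0,z)→(p3,_,right)
state=p3 head=4 tape=_z__[x]z__   (p3,x)→(p1,y,left)
state=p1 head=3 tape=_z_[_]yz__   (p1,_)→(p2,x,right)
state=p2 head=4 tape=_z_x[y]z__   (p2,y)→(p3,z,right)
state=p3 head=5 tape=_z_xz[z]__   (p3,z)→(p0,z,right)
state=p0 head=6 tape=_z_xzz[_]_   (p0,_)→(p3,x,right)
state=p3 head=7 tape=_z_xzzx[_]   (p3,_)→(p4,x,left)
state=p4 head=6 tape=_z_xzz[x]x   (p4,x)→(p4,z,left)
state=p4 head=5 tape=_z_xz[z]zx   (p4,z)→(pH,y,right)
state=pH head=6 tape=_z_xzy[z]x
Cell 3 holds x when M halts.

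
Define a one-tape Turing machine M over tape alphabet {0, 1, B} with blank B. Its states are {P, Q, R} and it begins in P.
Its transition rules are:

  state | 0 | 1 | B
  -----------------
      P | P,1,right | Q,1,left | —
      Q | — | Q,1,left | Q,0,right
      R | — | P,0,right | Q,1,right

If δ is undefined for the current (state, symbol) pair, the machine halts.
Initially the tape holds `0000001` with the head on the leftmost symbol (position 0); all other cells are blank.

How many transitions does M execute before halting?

15

P | B[0]000001   read 0 → write 1, move right, go to P
P | B1[0]00001   read 0 → write 1, move right, go to P
P | B11[0]0001   read 0 → write 1, move right, go to P
P | B111[0]001   read 0 → write 1, move right, go to P
P | B1111[0]01   read 0 → write 1, move right, go to P
P | B11111[0]1   read 0 → write 1, move right, go to P
P | B111111[1]   read 1 → write 1, move left, go to Q
Q | B11111[1]1   read 1 → write 1, move left, go to Q
Q | B1111[1]11   read 1 → write 1, move left, go to Q
Q | B111[1]111   read 1 → write 1, move left, go to Q
Q | B11[1]1111   read 1 → write 1, move left, go to Q
Q | B1[1]11111   read 1 → write 1, move left, go to Q
Q | B[1]111111   read 1 → write 1, move left, go to Q
Q | [B]1111111   read B → write 0, move right, go to Q
Q | 0[1]111111   read 1 → write 1, move left, go to Q
Q | [0]1111111
M halts after 15 transitions.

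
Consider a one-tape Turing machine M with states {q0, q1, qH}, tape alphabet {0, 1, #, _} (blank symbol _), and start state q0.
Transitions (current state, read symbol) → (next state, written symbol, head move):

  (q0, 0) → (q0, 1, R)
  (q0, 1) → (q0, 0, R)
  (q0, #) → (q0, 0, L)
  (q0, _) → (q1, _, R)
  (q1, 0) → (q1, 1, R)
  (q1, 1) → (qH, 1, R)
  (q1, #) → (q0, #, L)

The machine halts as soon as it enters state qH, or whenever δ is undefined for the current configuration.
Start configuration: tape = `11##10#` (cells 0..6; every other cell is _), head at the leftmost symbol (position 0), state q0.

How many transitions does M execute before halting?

14

state=q0 head=0 tape=[1]1##10#__   (q0,1)→(q0,0,R)
state=q0 head=1 tape=0[1]##10#__   (q0,1)→(q0,0,R)
state=q0 head=2 tape=00[#]#10#__   (q0,#)→(q0,0,L)
state=q0 head=1 tape=0[0]0#10#__   (q0,0)→(q0,1,R)
state=q0 head=2 tape=01[0]#10#__   (q0,0)→(q0,1,R)
state=q0 head=3 tape=011[#]10#__   (q0,#)→(q0,0,L)
state=q0 head=2 tape=01[1]010#__   (q0,1)→(q0,0,R)
state=q0 head=3 tape=010[0]10#__   (q0,0)→(q0,1,R)
state=q0 head=4 tape=0101[1]0#__   (q0,1)→(q0,0,R)
state=q0 head=5 tape=01010[0]#__   (q0,0)→(q0,1,R)
state=q0 head=6 tape=010101[#]__   (q0,#)→(q0,0,L)
state=q0 head=5 tape=01010[1]0__   (q0,1)→(q0,0,R)
state=q0 head=6 tape=010100[0]__   (q0,0)→(q0,1,R)
state=q0 head=7 tape=0101001[_]_   (q0,_)→(q1,_,R)
state=q1 head=8 tape=0101001_[_]
M halts after 14 transitions.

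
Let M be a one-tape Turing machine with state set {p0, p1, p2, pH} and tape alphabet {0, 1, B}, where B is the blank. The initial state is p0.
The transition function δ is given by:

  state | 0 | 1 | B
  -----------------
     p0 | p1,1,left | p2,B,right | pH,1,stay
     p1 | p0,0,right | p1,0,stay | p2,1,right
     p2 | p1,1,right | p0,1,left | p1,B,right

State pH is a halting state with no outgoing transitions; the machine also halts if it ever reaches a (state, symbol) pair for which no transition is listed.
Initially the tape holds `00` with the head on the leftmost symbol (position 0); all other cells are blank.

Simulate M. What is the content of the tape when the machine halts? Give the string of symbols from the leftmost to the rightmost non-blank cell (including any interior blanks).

110

state=p0 head=0 tape=B[0]0   (p0,0)→(p1,1,left)
state=p1 head=-1 tape=[B]10   (p1,B)→(p2,1,right)
state=p2 head=0 tape=1[1]0   (p2,1)→(p0,1,left)
state=p0 head=-1 tape=[1]10   (p0,1)→(p2,B,right)
state=p2 head=0 tape=B[1]0   (p2,1)→(p0,1,left)
state=p0 head=-1 tape=[B]10   (p0,B)→(pH,1,stay)
state=pH head=-1 tape=[1]10
The non-blank tape span at halt is 110.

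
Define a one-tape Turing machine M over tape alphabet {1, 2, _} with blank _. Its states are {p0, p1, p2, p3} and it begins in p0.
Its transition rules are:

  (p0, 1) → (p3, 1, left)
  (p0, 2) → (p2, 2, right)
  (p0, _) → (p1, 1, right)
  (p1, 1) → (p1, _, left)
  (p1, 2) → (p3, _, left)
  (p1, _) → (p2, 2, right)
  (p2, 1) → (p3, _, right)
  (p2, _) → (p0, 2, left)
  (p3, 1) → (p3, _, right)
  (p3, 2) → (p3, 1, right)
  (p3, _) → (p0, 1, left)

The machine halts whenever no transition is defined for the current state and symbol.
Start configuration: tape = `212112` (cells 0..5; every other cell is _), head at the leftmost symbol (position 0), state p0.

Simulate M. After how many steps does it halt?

16

state=p0 head=0 tape=[2]12112_   (p0,2)→(p2,2,right)
state=p2 head=1 tape=2[1]2112_   (p2,1)→(p3,_,right)
state=p3 head=2 tape=2_[2]112_   (p3,2)→(p3,1,right)
state=p3 head=3 tape=2_1[1]12_   (p3,1)→(p3,_,right)
state=p3 head=4 tape=2_1_[1]2_   (p3,1)→(p3,_,right)
state=p3 head=5 tape=2_1__[2]_   (p3,2)→(p3,1,right)
state=p3 head=6 tape=2_1__1[_]   (p3,_)→(p0,1,left)
state=p0 head=5 tape=2_1__[1]1   (p0,1)→(p3,1,left)
state=p3 head=4 tape=2_1_[_]11   (p3,_)→(p0,1,left)
state=p0 head=3 tape=2_1[_]111   (p0,_)→(p1,1,right)
state=p1 head=4 tape=2_11[1]11   (p1,1)→(p1,_,left)
state=p1 head=3 tape=2_1[1]_11   (p1,1)→(p1,_,left)
state=p1 head=2 tape=2_[1]__11   (p1,1)→(p1,_,left)
state=p1 head=1 tape=2[_]___11   (p1,_)→(p2,2,right)
state=p2 head=2 tape=22[_]__11   (p2,_)→(p0,2,left)
state=p0 head=1 tape=2[2]2__11   (p0,2)→(p2,2,right)
state=p2 head=2 tape=22[2]__11
M halts after 16 transitions.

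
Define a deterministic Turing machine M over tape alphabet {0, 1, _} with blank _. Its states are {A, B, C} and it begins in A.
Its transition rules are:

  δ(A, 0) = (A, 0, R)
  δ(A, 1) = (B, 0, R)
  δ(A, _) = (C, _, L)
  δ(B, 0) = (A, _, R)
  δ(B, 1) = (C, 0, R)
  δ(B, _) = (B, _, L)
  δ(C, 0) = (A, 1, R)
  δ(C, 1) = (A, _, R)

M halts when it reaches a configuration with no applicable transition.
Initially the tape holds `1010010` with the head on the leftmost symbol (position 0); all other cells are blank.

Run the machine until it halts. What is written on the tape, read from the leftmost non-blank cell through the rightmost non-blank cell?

A | [1]010010_   read 1 → write 0, move R, go to B
B | 0[0]10010_   read 0 → write _, move R, go to A
A | 0_[1]0010_   read 1 → write 0, move R, go to B
B | 0_0[0]010_   read 0 → write _, move R, go to A
A | 0_0_[0]10_   read 0 → write 0, move R, go to A
A | 0_0_0[1]0_   read 1 → write 0, move R, go to B
B | 0_0_00[0]_   read 0 → write _, move R, go to A
A | 0_0_00_[_]   read _ → write _, move L, go to C
C | 0_0_00[_]_
The non-blank tape span at halt is 0_0_00.

0_0_00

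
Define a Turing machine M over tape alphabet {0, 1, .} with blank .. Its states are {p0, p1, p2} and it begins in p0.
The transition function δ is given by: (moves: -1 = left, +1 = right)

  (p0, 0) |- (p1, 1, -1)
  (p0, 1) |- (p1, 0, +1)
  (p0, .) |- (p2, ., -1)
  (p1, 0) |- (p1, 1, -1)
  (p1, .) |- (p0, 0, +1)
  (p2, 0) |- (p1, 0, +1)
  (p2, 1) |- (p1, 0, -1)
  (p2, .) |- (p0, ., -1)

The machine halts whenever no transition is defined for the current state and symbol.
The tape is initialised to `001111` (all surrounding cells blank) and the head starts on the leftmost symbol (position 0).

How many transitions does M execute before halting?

state=p0 head=0 tape=..[0]01111   (p0,0)→(p1,1,-1)
state=p1 head=-1 tape=.[.]101111   (p1,.)→(p0,0,+1)
state=p0 head=0 tape=.0[1]01111   (p0,1)→(p1,0,+1)
state=p1 head=1 tape=.00[0]1111   (p1,0)→(p1,1,-1)
state=p1 head=0 tape=.0[0]11111   (p1,0)→(p1,1,-1)
state=p1 head=-1 tape=.[0]111111   (p1,0)→(p1,1,-1)
state=p1 head=-2 tape=[.]1111111   (p1,.)→(p0,0,+1)
state=p0 head=-1 tape=0[1]111111   (p0,1)→(p1,0,+1)
state=p1 head=0 tape=00[1]11111
M halts after 8 transitions.

8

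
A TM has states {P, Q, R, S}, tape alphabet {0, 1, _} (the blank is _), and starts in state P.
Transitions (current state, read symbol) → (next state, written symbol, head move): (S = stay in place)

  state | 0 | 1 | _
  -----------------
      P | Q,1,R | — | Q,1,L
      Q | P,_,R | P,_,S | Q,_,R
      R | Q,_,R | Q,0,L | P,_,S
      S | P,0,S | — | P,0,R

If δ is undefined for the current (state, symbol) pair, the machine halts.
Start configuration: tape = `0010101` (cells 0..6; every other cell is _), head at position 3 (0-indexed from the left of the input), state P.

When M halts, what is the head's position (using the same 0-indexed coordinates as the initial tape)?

state=P head=3 tape=001[0]101   (P,0)→(Q,1,R)
state=Q head=4 tape=0011[1]01   (Q,1)→(P,_,S)
state=P head=4 tape=0011[_]01   (P,_)→(Q,1,L)
state=Q head=3 tape=001[1]101   (Q,1)→(P,_,S)
state=P head=3 tape=001[_]101   (P,_)→(Q,1,L)
state=Q head=2 tape=00[1]1101   (Q,1)→(P,_,S)
state=P head=2 tape=00[_]1101   (P,_)→(Q,1,L)
state=Q head=1 tape=0[0]11101   (Q,0)→(P,_,R)
state=P head=2 tape=0_[1]1101
At halt the head is at cell 2.

2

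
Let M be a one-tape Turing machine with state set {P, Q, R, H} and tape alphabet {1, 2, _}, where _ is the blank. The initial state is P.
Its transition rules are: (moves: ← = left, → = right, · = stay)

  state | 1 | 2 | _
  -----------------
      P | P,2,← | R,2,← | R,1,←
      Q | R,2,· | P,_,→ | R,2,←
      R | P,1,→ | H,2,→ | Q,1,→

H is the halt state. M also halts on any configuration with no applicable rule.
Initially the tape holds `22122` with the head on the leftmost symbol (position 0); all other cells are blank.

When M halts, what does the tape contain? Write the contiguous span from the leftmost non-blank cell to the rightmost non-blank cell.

12222222

P | ___[2]2122   read 2 → write 2, move ←, go to R
R | __[_]22122   read _ → write 1, move →, go to Q
Q | __1[2]2122   read 2 → write _, move →, go to P
P | __1_[2]122   read 2 → write 2, move ←, go to R
R | __1[_]2122   read _ → write 1, move →, go to Q
Q | __11[2]122   read 2 → write _, move →, go to P
P | __11_[1]22   read 1 → write 2, move ←, go to P
P | __11[_]222   read _ → write 1, move ←, go to R
R | __1[1]1222   read 1 → write 1, move →, go to P
P | __11[1]222   read 1 → write 2, move ←, go to P
P | __1[1]2222   read 1 → write 2, move ←, go to P
P | __[1]22222   read 1 → write 2, move ←, go to P
P | _[_]222222   read _ → write 1, move ←, go to R
R | [_]1222222   read _ → write 1, move →, go to Q
Q | 1[1]222222   read 1 → write 2, move ·, go to R
R | 1[2]222222   read 2 → write 2, move →, go to H
H | 12[2]22222
The non-blank tape span at halt is 12222222.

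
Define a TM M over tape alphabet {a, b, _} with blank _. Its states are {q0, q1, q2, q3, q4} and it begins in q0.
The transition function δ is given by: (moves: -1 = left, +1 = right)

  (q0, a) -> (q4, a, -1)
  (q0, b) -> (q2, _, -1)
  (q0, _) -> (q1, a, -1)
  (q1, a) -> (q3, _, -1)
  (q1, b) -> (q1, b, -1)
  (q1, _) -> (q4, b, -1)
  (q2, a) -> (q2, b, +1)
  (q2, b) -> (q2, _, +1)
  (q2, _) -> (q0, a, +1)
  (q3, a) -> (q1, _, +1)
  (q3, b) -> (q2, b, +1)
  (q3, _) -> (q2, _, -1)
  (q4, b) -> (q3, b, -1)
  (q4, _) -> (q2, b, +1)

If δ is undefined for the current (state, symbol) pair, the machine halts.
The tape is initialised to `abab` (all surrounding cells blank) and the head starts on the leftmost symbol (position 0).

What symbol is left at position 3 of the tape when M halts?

_

q0 | _[a]bab__   read a → write a, move -1, go to q4
q4 | [_]abab__   read _ → write b, move +1, go to q2
q2 | b[a]bab__   read a → write b, move +1, go to q2
q2 | bb[b]ab__   read b → write _, move +1, go to q2
q2 | bb_[a]b__   read a → write b, move +1, go to q2
q2 | bb_b[b]__   read b → write _, move +1, go to q2
q2 | bb_b_[_]_   read _ → write a, move +1, go to q0
q0 | bb_b_a[_]   read _ → write a, move -1, go to q1
q1 | bb_b_[a]a   read a → write _, move -1, go to q3
q3 | bb_b[_]_a   read _ → write _, move -1, go to q2
q2 | bb_[b]__a   read b → write _, move +1, go to q2
q2 | bb__[_]_a   read _ → write a, move +1, go to q0
q0 | bb__a[_]a   read _ → write a, move -1, go to q1
q1 | bb__[a]aa   read a → write _, move -1, go to q3
q3 | bb_[_]_aa   read _ → write _, move -1, go to q2
q2 | bb[_]__aa   read _ → write a, move +1, go to q0
q0 | bba[_]_aa   read _ → write a, move -1, go to q1
q1 | bb[a]a_aa   read a → write _, move -1, go to q3
q3 | b[b]_a_aa   read b → write b, move +1, go to q2
q2 | bb[_]a_aa   read _ → write a, move +1, go to q0
q0 | bba[a]_aa   read a → write a, move -1, go to q4
q4 | bb[a]a_aa
Cell 3 holds _ when M halts.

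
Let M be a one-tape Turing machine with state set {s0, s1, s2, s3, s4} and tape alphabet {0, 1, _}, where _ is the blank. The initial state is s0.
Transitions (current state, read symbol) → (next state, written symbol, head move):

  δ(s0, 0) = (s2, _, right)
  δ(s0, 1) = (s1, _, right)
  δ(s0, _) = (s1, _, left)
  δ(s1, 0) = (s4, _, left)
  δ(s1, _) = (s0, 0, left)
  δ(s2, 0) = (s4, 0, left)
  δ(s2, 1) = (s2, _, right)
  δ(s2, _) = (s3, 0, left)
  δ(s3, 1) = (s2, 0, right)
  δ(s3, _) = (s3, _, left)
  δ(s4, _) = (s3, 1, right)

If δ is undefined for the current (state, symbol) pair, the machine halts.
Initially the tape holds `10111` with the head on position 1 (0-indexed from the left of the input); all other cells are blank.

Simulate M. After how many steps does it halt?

state=s0 head=1 tape=1[0]111_   (s0,0)→(s2,_,right)
state=s2 head=2 tape=1_[1]11_   (s2,1)→(s2,_,right)
state=s2 head=3 tape=1__[1]1_   (s2,1)→(s2,_,right)
state=s2 head=4 tape=1___[1]_   (s2,1)→(s2,_,right)
state=s2 head=5 tape=1____[_]   (s2,_)→(s3,0,left)
state=s3 head=4 tape=1___[_]0   (s3,_)→(s3,_,left)
state=s3 head=3 tape=1__[_]_0   (s3,_)→(s3,_,left)
state=s3 head=2 tape=1_[_]__0   (s3,_)→(s3,_,left)
state=s3 head=1 tape=1[_]___0   (s3,_)→(s3,_,left)
state=s3 head=0 tape=[1]____0   (s3,1)→(s2,0,right)
state=s2 head=1 tape=0[_]___0   (s2,_)→(s3,0,left)
state=s3 head=0 tape=[0]0___0
M halts after 11 transitions.

11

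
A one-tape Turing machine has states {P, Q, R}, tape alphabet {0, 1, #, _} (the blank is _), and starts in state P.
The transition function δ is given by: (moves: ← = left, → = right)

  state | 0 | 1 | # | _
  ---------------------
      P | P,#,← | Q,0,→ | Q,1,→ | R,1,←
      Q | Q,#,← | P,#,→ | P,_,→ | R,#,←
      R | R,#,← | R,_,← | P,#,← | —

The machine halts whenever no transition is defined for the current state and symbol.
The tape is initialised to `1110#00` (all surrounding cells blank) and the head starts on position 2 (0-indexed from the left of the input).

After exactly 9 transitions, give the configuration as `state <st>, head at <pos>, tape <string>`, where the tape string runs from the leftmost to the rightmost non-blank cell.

state=P head=2 tape=11[1]0#00   (P,1)→(Q,0,→)
state=Q head=3 tape=110[0]#00   (Q,0)→(Q,#,←)
state=Q head=2 tape=11[0]##00   (Q,0)→(Q,#,←)
state=Q head=1 tape=1[1]###00   (Q,1)→(P,#,→)
state=P head=2 tape=1#[#]##00   (P,#)→(Q,1,→)
state=Q head=3 tape=1#1[#]#00   (Q,#)→(P,_,→)
state=P head=4 tape=1#1_[#]00   (P,#)→(Q,1,→)
state=Q head=5 tape=1#1_1[0]0   (Q,0)→(Q,#,←)
state=Q head=4 tape=1#1_[1]#0   (Q,1)→(P,#,→)
state=P head=5 tape=1#1_#[#]0
After 9 steps: state P, head at 5, tape 1#1_##0.

state P, head at 5, tape 1#1_##0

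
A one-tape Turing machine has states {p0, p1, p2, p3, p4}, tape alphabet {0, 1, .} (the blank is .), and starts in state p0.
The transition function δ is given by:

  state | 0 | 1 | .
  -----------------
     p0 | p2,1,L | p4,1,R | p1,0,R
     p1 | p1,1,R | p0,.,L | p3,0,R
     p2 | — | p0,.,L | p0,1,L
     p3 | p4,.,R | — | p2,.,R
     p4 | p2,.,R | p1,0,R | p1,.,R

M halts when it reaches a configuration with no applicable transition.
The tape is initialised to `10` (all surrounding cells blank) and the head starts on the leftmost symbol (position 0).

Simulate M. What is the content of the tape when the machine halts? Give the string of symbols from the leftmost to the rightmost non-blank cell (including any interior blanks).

001

state=p0 head=0 tape=.[1]0.   (p0,1)→(p4,1,R)
state=p4 head=1 tape=.1[0].   (p4,0)→(p2,.,R)
state=p2 head=2 tape=.1.[.]   (p2,.)→(p0,1,L)
state=p0 head=1 tape=.1[.]1   (p0,.)→(p1,0,R)
state=p1 head=2 tape=.10[1]   (p1,1)→(p0,.,L)
state=p0 head=1 tape=.1[0].   (p0,0)→(p2,1,L)
state=p2 head=0 tape=.[1]1.   (p2,1)→(p0,.,L)
state=p0 head=-1 tape=[.].1.   (p0,.)→(p1,0,R)
state=p1 head=0 tape=0[.]1.   (p1,.)→(p3,0,R)
state=p3 head=1 tape=00[1].
The non-blank tape span at halt is 001.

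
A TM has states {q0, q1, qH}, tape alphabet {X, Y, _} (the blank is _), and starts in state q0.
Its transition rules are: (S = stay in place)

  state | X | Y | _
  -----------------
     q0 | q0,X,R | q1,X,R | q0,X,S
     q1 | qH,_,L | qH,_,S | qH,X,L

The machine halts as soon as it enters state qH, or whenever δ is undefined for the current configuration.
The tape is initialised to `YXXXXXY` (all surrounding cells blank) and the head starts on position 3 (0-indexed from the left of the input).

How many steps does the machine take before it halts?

5

q0 | YXX[X]XXY_   read X → write X, move R, go to q0
q0 | YXXX[X]XY_   read X → write X, move R, go to q0
q0 | YXXXX[X]Y_   read X → write X, move R, go to q0
q0 | YXXXXX[Y]_   read Y → write X, move R, go to q1
q1 | YXXXXXX[_]   read _ → write X, move L, go to qH
qH | YXXXXX[X]X
M halts after 5 transitions.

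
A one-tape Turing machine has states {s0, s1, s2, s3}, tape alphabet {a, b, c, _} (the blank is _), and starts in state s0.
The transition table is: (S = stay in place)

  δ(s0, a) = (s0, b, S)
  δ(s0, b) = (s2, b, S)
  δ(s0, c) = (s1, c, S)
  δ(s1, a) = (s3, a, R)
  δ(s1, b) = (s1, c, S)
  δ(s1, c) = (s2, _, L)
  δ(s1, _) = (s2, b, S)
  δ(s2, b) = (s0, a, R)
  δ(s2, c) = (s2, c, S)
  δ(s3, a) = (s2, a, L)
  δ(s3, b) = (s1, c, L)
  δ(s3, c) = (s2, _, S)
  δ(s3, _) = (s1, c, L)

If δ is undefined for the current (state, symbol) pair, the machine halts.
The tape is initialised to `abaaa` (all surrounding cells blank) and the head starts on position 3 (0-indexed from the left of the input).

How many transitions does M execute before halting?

state=s0 head=3 tape=aba[a]a_   (s0,a)→(s0,b,S)
state=s0 head=3 tape=aba[b]a_   (s0,b)→(s2,b,S)
state=s2 head=3 tape=aba[b]a_   (s2,b)→(s0,a,R)
state=s0 head=4 tape=abaa[a]_   (s0,a)→(s0,b,S)
state=s0 head=4 tape=abaa[b]_   (s0,b)→(s2,b,S)
state=s2 head=4 tape=abaa[b]_   (s2,b)→(s0,a,R)
state=s0 head=5 tape=abaaa[_]
M halts after 6 transitions.

6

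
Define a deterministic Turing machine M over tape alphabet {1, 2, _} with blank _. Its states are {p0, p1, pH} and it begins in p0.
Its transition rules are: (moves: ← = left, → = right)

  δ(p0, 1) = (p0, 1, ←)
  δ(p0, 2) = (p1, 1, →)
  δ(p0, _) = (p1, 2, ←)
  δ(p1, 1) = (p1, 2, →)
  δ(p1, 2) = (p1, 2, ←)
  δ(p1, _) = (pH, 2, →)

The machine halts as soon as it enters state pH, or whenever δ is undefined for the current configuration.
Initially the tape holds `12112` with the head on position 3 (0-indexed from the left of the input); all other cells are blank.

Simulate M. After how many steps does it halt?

15

state=p0 head=3 tape=_121[1]2   (p0,1)→(p0,1,←)
state=p0 head=2 tape=_12[1]12   (p0,1)→(p0,1,←)
state=p0 head=1 tape=_1[2]112   (p0,2)→(p1,1,→)
state=p1 head=2 tape=_11[1]12   (p1,1)→(p1,2,→)
state=p1 head=3 tape=_112[1]2   (p1,1)→(p1,2,→)
state=p1 head=4 tape=_1122[2]   (p1,2)→(p1,2,←)
state=p1 head=3 tape=_112[2]2   (p1,2)→(p1,2,←)
state=p1 head=2 tape=_11[2]22   (p1,2)→(p1,2,←)
state=p1 head=1 tape=_1[1]222   (p1,1)→(p1,2,→)
state=p1 head=2 tape=_12[2]22   (p1,2)→(p1,2,←)
state=p1 head=1 tape=_1[2]222   (p1,2)→(p1,2,←)
state=p1 head=0 tape=_[1]2222   (p1,1)→(p1,2,→)
state=p1 head=1 tape=_2[2]222   (p1,2)→(p1,2,←)
state=p1 head=0 tape=_[2]2222   (p1,2)→(p1,2,←)
state=p1 head=-1 tape=[_]22222   (p1,_)→(pH,2,→)
state=pH head=0 tape=2[2]2222
M halts after 15 transitions.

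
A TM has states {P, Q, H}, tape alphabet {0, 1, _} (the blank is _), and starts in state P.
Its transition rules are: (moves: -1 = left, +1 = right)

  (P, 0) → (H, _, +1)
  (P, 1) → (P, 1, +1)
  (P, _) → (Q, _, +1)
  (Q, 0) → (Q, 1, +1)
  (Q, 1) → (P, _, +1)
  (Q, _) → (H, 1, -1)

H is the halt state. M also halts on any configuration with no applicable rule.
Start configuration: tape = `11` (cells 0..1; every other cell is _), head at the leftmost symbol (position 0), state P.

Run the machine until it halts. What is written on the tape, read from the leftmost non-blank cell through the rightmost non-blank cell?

11_1

P | [1]1__   read 1 → write 1, move +1, go to P
P | 1[1]__   read 1 → write 1, move +1, go to P
P | 11[_]_   read _ → write _, move +1, go to Q
Q | 11_[_]   read _ → write 1, move -1, go to H
H | 11[_]1
The non-blank tape span at halt is 11_1.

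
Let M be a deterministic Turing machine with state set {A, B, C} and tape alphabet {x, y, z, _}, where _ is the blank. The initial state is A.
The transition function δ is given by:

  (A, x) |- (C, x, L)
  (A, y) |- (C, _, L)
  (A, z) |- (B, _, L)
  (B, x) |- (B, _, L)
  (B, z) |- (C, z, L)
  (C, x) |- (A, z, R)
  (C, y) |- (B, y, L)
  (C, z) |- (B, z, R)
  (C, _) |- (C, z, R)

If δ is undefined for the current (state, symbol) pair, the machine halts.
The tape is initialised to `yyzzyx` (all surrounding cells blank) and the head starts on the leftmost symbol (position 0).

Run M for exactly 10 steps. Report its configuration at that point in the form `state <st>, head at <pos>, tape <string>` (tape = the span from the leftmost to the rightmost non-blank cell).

state=A head=0 tape=_[y]yzzyx   (A,y)→(C,_,L)
state=C head=-1 tape=[_]_yzzyx   (C,_)→(C,z,R)
state=C head=0 tape=z[_]yzzyx   (C,_)→(C,z,R)
state=C head=1 tape=zz[y]zzyx   (C,y)→(B,y,L)
state=B head=0 tape=z[z]yzzyx   (B,z)→(C,z,L)
state=C head=-1 tape=[z]zyzzyx   (C,z)→(B,z,R)
state=B head=0 tape=z[z]yzzyx   (B,z)→(C,z,L)
state=C head=-1 tape=[z]zyzzyx   (C,z)→(B,z,R)
state=B head=0 tape=z[z]yzzyx   (B,z)→(C,z,L)
state=C head=-1 tape=[z]zyzzyx   (C,z)→(B,z,R)
state=B head=0 tape=z[z]yzzyx
After 10 steps: state B, head at 0, tape zzyzzyx.

state B, head at 0, tape zzyzzyx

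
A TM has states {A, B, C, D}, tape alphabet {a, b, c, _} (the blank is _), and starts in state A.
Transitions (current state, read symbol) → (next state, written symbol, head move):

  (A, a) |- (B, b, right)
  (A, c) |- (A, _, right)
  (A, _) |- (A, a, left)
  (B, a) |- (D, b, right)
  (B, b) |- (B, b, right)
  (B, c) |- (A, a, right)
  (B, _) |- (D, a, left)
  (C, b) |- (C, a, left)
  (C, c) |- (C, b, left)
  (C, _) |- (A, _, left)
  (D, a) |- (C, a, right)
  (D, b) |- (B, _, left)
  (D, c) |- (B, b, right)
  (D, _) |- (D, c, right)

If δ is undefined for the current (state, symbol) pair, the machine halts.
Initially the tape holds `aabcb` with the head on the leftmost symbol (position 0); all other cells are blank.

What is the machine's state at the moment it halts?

C

state=A head=0 tape=__[a]abcb   (A,a)→(B,b,right)
state=B head=1 tape=__b[a]bcb   (B,a)→(D,b,right)
state=D head=2 tape=__bb[b]cb   (D,b)→(B,_,left)
state=B head=1 tape=__b[b]_cb   (B,b)→(B,b,right)
state=B head=2 tape=__bb[_]cb   (B,_)→(D,a,left)
state=D head=1 tape=__b[b]acb   (D,b)→(B,_,left)
state=B head=0 tape=__[b]_acb   (B,b)→(B,b,right)
state=B head=1 tape=__b[_]acb   (B,_)→(D,a,left)
state=D head=0 tape=__[b]aacb   (D,b)→(B,_,left)
state=B head=-1 tape=_[_]_aacb   (B,_)→(D,a,left)
state=D head=-2 tape=[_]a_aacb   (D,_)→(D,c,right)
state=D head=-1 tape=c[a]_aacb   (D,a)→(C,a,right)
state=C head=0 tape=ca[_]aacb   (C,_)→(A,_,left)
state=A head=-1 tape=c[a]_aacb   (A,a)→(B,b,right)
state=B head=0 tape=cb[_]aacb   (B,_)→(D,a,left)
state=D head=-1 tape=c[b]aaacb   (D,b)→(B,_,left)
state=B head=-2 tape=[c]_aaacb   (B,c)→(A,a,right)
state=A head=-1 tape=a[_]aaacb   (A,_)→(A,a,left)
state=A head=-2 tape=[a]aaaacb   (A,a)→(B,b,right)
state=B head=-1 tape=b[a]aaacb   (B,a)→(D,b,right)
state=D head=0 tape=bb[a]aacb   (D,a)→(C,a,right)
state=C head=1 tape=bba[a]acb
No transition is defined for (C, a); M halts in state C.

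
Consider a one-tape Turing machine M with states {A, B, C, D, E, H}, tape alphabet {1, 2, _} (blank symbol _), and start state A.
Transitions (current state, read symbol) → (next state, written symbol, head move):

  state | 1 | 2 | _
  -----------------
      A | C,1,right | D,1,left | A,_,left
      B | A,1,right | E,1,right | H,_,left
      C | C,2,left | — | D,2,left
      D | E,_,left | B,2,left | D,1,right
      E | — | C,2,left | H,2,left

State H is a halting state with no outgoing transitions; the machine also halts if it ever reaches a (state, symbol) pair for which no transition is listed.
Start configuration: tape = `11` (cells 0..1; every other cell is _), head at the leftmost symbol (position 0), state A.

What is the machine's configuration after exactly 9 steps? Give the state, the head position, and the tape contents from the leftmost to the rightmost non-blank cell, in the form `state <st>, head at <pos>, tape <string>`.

state E, head at -3, tape 122

state=A head=0 tape=___[1]1   (A,1)→(C,1,right)
state=C head=1 tape=___1[1]   (C,1)→(C,2,left)
state=C head=0 tape=___[1]2   (C,1)→(C,2,left)
state=C head=-1 tape=__[_]22   (C,_)→(D,2,left)
state=D head=-2 tape=_[_]222   (D,_)→(D,1,right)
state=D head=-1 tape=_1[2]22   (D,2)→(B,2,left)
state=B head=-2 tape=_[1]222   (B,1)→(A,1,right)
state=A head=-1 tape=_1[2]22   (A,2)→(D,1,left)
state=D head=-2 tape=_[1]122   (D,1)→(E,_,left)
state=E head=-3 tape=[_]_122
After 9 steps: state E, head at -3, tape 122.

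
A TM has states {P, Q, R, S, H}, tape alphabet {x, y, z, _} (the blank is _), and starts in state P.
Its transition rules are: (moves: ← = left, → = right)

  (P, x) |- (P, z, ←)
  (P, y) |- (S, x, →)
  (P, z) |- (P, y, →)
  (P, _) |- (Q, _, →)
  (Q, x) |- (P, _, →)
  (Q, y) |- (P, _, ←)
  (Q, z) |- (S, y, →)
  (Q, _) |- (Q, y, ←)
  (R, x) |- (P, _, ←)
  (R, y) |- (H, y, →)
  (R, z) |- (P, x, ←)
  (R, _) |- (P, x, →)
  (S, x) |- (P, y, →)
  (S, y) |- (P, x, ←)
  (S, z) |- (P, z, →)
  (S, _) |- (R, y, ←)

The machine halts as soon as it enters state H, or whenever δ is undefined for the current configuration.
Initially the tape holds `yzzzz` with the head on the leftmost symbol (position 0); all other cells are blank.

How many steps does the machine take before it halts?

P | _[y]zzzz__   read y → write x, move →, go to S
S | _x[z]zzz__   read z → write z, move →, go to P
P | _xz[z]zz__   read z → write y, move →, go to P
P | _xzy[z]z__   read z → write y, move →, go to P
P | _xzyy[z]__   read z → write y, move →, go to P
P | _xzyyy[_]_   read _ → write _, move →, go to Q
Q | _xzyyy_[_]   read _ → write y, move ←, go to Q
Q | _xzyyy[_]y   read _ → write y, move ←, go to Q
Q | _xzyy[y]yy   read y → write _, move ←, go to P
P | _xzy[y]_yy   read y → write x, move →, go to S
S | _xzyx[_]yy   read _ → write y, move ←, go to R
R | _xzy[x]yyy   read x → write _, move ←, go to P
P | _xz[y]_yyy   read y → write x, move →, go to S
S | _xzx[_]yyy   read _ → write y, move ←, go to R
R | _xz[x]yyyy   read x → write _, move ←, go to P
P | _x[z]_yyyy   read z → write y, move →, go to P
P | _xy[_]yyyy   read _ → write _, move →, go to Q
Q | _xy_[y]yyy   read y → write _, move ←, go to P
P | _xy[_]_yyy   read _ → write _, move →, go to Q
Q | _xy_[_]yyy   read _ → write y, move ←, go to Q
Q | _xy[_]yyyy   read _ → write y, move ←, go to Q
Q | _x[y]yyyyy   read y → write _, move ←, go to P
P | _[x]_yyyyy   read x → write z, move ←, go to P
P | [_]z_yyyyy   read _ → write _, move →, go to Q
Q | _[z]_yyyyy   read z → write y, move →, go to S
S | _y[_]yyyyy   read _ → write y, move ←, go to R
R | _[y]yyyyyy   read y → write y, move →, go to H
H | _y[y]yyyyy
M halts after 27 transitions.

27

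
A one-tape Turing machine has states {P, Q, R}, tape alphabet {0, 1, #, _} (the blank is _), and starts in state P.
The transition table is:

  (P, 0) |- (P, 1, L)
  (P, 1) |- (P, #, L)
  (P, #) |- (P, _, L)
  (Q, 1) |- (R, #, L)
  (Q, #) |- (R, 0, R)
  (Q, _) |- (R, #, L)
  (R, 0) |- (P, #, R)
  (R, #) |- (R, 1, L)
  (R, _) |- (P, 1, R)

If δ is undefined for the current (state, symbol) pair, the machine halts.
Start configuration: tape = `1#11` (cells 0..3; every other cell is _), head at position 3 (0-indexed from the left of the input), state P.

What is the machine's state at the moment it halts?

state=P head=3 tape=_1#1[1]   (P,1)→(P,#,L)
state=P head=2 tape=_1#[1]#   (P,1)→(P,#,L)
state=P head=1 tape=_1[#]##   (P,#)→(P,_,L)
state=P head=0 tape=_[1]_##   (P,1)→(P,#,L)
state=P head=-1 tape=[_]#_##
No transition is defined for (P, _); M halts in state P.

P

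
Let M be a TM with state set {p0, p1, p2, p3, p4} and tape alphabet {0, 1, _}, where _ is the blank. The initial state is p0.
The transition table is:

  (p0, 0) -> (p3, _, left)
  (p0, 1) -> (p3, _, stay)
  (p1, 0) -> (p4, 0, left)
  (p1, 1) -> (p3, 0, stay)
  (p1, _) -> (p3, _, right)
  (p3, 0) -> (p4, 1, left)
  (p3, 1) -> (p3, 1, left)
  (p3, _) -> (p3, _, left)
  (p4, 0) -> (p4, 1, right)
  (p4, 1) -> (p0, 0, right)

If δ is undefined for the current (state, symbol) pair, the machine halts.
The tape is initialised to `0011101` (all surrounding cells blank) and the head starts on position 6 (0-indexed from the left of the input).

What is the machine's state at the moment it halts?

state=p0 head=6 tape=001110[1]   (p0,1)→(p3,_,stay)
state=p3 head=6 tape=001110[_]   (p3,_)→(p3,_,left)
state=p3 head=5 tape=00111[0]_   (p3,0)→(p4,1,left)
state=p4 head=4 tape=0011[1]1_   (p4,1)→(p0,0,right)
state=p0 head=5 tape=00110[1]_   (p0,1)→(p3,_,stay)
state=p3 head=5 tape=00110[_]_   (p3,_)→(p3,_,left)
state=p3 head=4 tape=0011[0]__   (p3,0)→(p4,1,left)
state=p4 head=3 tape=001[1]1__   (p4,1)→(p0,0,right)
state=p0 head=4 tape=0010[1]__   (p0,1)→(p3,_,stay)
state=p3 head=4 tape=0010[_]__   (p3,_)→(p3,_,left)
state=p3 head=3 tape=001[0]___   (p3,0)→(p4,1,left)
state=p4 head=2 tape=00[1]1___   (p4,1)→(p0,0,right)
state=p0 head=3 tape=000[1]___   (p0,1)→(p3,_,stay)
state=p3 head=3 tape=000[_]___   (p3,_)→(p3,_,left)
state=p3 head=2 tape=00[0]____   (p3,0)→(p4,1,left)
state=p4 head=1 tape=0[0]1____   (p4,0)→(p4,1,right)
state=p4 head=2 tape=01[1]____   (p4,1)→(p0,0,right)
state=p0 head=3 tape=010[_]___
No transition is defined for (p0, _); M halts in state p0.

p0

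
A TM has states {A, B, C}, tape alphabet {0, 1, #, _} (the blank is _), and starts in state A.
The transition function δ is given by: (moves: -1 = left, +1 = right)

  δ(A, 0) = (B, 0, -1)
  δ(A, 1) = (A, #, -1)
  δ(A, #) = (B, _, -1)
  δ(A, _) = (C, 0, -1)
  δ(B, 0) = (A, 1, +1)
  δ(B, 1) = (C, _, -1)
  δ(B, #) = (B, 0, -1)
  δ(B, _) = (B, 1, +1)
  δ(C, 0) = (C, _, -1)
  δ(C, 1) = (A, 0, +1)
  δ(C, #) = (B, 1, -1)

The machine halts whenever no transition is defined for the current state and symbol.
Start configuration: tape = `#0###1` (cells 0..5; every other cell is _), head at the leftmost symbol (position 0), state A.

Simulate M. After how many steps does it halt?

12

A | __[#]0###1   read # → write _, move -1, go to B
B | _[_]_0###1   read _ → write 1, move +1, go to B
B | _1[_]0###1   read _ → write 1, move +1, go to B
B | _11[0]###1   read 0 → write 1, move +1, go to A
A | _111[#]##1   read # → write _, move -1, go to B
B | _11[1]_##1   read 1 → write _, move -1, go to C
C | _1[1]__##1   read 1 → write 0, move +1, go to A
A | _10[_]_##1   read _ → write 0, move -1, go to C
C | _1[0]0_##1   read 0 → write _, move -1, go to C
C | _[1]_0_##1   read 1 → write 0, move +1, go to A
A | _0[_]0_##1   read _ → write 0, move -1, go to C
C | _[0]00_##1   read 0 → write _, move -1, go to C
C | [_]_00_##1
M halts after 12 transitions.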